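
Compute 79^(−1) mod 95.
79^(−1) ≡ 89 (mod 95)

Apply the extended Euclidean algorithm to (95, 79), tracking rows (r, s, t) with s·95 + t·79 = r. Each division r_prev = q·r_cur + r_new produces the new row as (previous row) − q·(current row):
  row A: (95, 1, 0)   [1·95 + 0·79 = 95]
  row B: (79, 0, 1)   [0·95 + 1·79 = 79]
  95 = 1·79 + 16   → row C = row A − 1·row B = (16, 1, −1)   [check: 1·95 − 1·79 = 16]
  79 = 4·16 + 15   → row D = row B − 4·row C = (15, −4, 5)   [check: −4·95 + 5·79 = 15]
  16 = 1·15 + 1   → row E = row C − 1·row D = (1, 5, −6)   [check: 5·95 − 6·79 = 1]
  15 = 15·1 + 0   → remainder 0, stop. gcd = 1 (last nonzero row E).
The gcd is 1, so 79 is invertible mod 95. The last nonzero row gives 5·95 − 6·79 = 1, so t = −6. So 79^(−1) ≡ −6 ≡ 89 (mod 95). Verify: 79 · 89 = 7031 ≡ 1 (mod 95). ✓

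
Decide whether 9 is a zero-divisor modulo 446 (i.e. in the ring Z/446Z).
NO

gcd(9, 446) = 1, so 9 is a unit in Z/446Z (it has a multiplicative inverse). A unit cannot be a zero-divisor: if 9·b ≡ 0 then multiplying both sides by 9^(−1) gives b ≡ 0. So 9 is not a zero-divisor.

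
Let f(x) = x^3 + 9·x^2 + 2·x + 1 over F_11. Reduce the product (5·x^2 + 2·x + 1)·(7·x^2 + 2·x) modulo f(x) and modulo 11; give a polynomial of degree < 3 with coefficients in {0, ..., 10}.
Multiply as integer polynomials: a · b = 35·x^4 + 24·x^3 + 11·x^2 + 2·x. Reducing coefficients mod 11: a · b ≡ 2·x^4 + 2·x^3 + 2·x. Now divide by f(x) = x^3 + 9·x^2 + 2·x + 1 in F_11[x], eliminating the leading term at each step:
  leading term 2·x^4: subtract (2·x)·f(x) = 2·x^4 + 7·x^3 + 4·x^2 + 2·x, leaving 6·x^3 + 7·x^2 (coefficients mod 11)
  leading term 6·x^3: subtract (6)·f(x) = 6·x^3 + 10·x^2 + x + 6, leaving 8·x^2 + 10·x + 5 (coefficients mod 11)
The degree is now < 3, so this is the remainder. Hence a · b ≡ 8·x^2 + 10·x + 5 in F_11[x]/(f).

Final answer: a · b ≡ 8·x^2 + 10·x + 5 (mod f(x))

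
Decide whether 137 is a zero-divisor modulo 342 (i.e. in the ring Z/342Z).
NO

gcd(137, 342) = 1, so 137 is a unit in Z/342Z (it has a multiplicative inverse). A unit cannot be a zero-divisor: if 137·b ≡ 0 then multiplying both sides by 137^(−1) gives b ≡ 0. So 137 is not a zero-divisor.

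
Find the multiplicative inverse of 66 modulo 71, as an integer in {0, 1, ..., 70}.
66^(−1) ≡ 14 (mod 71)

Apply the extended Euclidean algorithm to (71, 66), tracking rows (r, s, t) with s·71 + t·66 = r. Each division r_prev = q·r_cur + r_new produces the new row as (previous row) − q·(current row):
  row A: (71, 1, 0)   [1·71 + 0·66 = 71]
  row B: (66, 0, 1)   [0·71 + 1·66 = 66]
  71 = 1·66 + 5   → row C = row A − 1·row B = (5, 1, −1)   [check: 1·71 − 1·66 = 5]
  66 = 13·5 + 1   → row D = row B − 13·row C = (1, −13, 14)   [check: −13·71 + 14·66 = 1]
  5 = 5·1 + 0   → remainder 0, stop. gcd = 1 (last nonzero row D).
The gcd is 1, so 66 is invertible mod 71. The last nonzero row gives −13·71 + 14·66 = 1, so t = 14. So 66^(−1) ≡ 14 (mod 71). Verify: 66 · 14 = 924 ≡ 1 (mod 71). ✓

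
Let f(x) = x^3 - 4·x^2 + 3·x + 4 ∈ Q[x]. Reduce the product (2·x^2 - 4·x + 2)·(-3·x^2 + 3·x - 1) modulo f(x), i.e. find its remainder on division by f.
a · b ≡ -26·x^2 + 52·x + 22 (mod f(x))

First multiply in Q[x] without reducing: a · b = -6·x^4 + 18·x^3 - 20·x^2 + 10·x - 2. Now divide by f(x) = x^3 - 4·x^2 + 3·x + 4, eliminating the leading term at each step:
  leading term -6·x^4: subtract (-6·x)·f(x) = -6·x^4 + 24·x^3 - 18·x^2 - 24·x, leaving -6·x^3 - 2·x^2 + 34·x - 2
  leading term -6·x^3: subtract (-6)·f(x) = -6·x^3 + 24·x^2 - 18·x - 24, leaving -26·x^2 + 52·x + 22
The degree is now < 3, so this is the remainder. Hence a · b ≡ -26·x^2 + 52·x + 22 in Q[x]/(f).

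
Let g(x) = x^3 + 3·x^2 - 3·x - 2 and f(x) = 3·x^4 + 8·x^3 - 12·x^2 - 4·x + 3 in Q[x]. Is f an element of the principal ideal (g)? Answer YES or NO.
NO

In Q[x] the ideal (g) consists of all multiples of g, so f ∈ (g) iff g | f, i.e. iff the remainder of f on division by g is 0. Divide f by g (g is monic, so eliminate the leading term of the running remainder at each step):
  leading term 3·x^4: subtract (3·x)·g(x) = 3·x^4 + 9·x^3 - 9·x^2 - 6·x, leaving -x^3 - 3·x^2 + 2·x + 3
  leading term -x^3: subtract (-1)·g(x) = -x^3 - 3·x^2 + 3·x + 2, leaving 1 - x
The remainder r(x) = 1 - x ≠ 0 (and deg r < deg g), so g ∤ f, i.e. f ∉ (g).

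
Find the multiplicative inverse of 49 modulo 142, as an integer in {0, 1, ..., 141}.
Apply the extended Euclidean algorithm to (142, 49), tracking rows (r, s, t) with s·142 + t·49 = r. Each division r_prev = q·r_cur + r_new produces the new row as (previous row) − q·(current row):
  row A: (142, 1, 0)   [1·142 + 0·49 = 142]
  row B: (49, 0, 1)   [0·142 + 1·49 = 49]
  142 = 2·49 + 44   → row C = row A − 2·row B = (44, 1, −2)   [check: 1·142 − 2·49 = 44]
  49 = 1·44 + 5   → row D = row B − 1·row C = (5, −1, 3)   [check: −1·142 + 3·49 = 5]
  44 = 8·5 + 4   → row E = row C − 8·row D = (4, 9, −26)   [check: 9·142 − 26·49 = 4]
  5 = 1·4 + 1   → row F = row D − 1·row E = (1, −10, 29)   [check: −10·142 + 29·49 = 1]
  4 = 4·1 + 0   → remainder 0, stop. gcd = 1 (last nonzero row F).
The gcd is 1, so 49 is invertible mod 142. The last nonzero row gives −10·142 + 29·49 = 1, so t = 29. So 49^(−1) ≡ 29 (mod 142). Verify: 49 · 29 = 1421 ≡ 1 (mod 142). ✓

Final answer: 49^(−1) ≡ 29 (mod 142)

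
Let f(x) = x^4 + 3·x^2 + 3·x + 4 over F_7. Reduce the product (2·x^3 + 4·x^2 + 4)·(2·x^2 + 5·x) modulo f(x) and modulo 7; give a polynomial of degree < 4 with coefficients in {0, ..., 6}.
Multiply as integer polynomials: a · b = 4·x^5 + 18·x^4 + 20·x^3 + 8·x^2 + 20·x. Reducing coefficients mod 7: a · b ≡ 4·x^5 + 4·x^4 + 6·x^3 + x^2 + 6·x. Now divide by f(x) = x^4 + 3·x^2 + 3·x + 4 in F_7[x], eliminating the leading term at each step:
  leading term 4·x^5: subtract (4·x)·f(x) = 4·x^5 + 5·x^3 + 5·x^2 + 2·x, leaving 4·x^4 + x^3 + 3·x^2 + 4·x (coefficients mod 7)
  leading term 4·x^4: subtract (4)·f(x) = 4·x^4 + 5·x^2 + 5·x + 2, leaving x^3 + 5·x^2 + 6·x + 5 (coefficients mod 7)
The degree is now < 4, so this is the remainder. Hence a · b ≡ x^3 + 5·x^2 + 6·x + 5 in F_7[x]/(f).

Final answer: a · b ≡ x^3 + 5·x^2 + 6·x + 5 (mod f(x))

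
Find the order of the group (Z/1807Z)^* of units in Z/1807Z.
(Z/1807Z)^* consists of the classes a with gcd(a, 1807) = 1, so its order is φ(1807). φ is multiplicative, with φ(p^e) = p^e − p^(e−1). Factorise 1807 = 13 · 139. Then
  φ(1807) = (13 − 1) · (139 − 1) = 12 · 138 = 1656.
Thus |(Z/1807Z)^*| = 1656.

Final answer: |(Z/1807Z)^*| = 1656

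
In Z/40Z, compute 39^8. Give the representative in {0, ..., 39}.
Use repeated squaring. Binary(8) = 1000. Walk through the bits of the exponent 8 left-to-right: at each bit after the leading one, square the running value, then multiply by 39 if the bit is 1 (always reducing mod 40):
  bit 1 = 1 (leading): start with 39.
  bit 2 = 0: square 39^2 = 1521 ≡ 1 (mod 40).
  bit 3 = 0: square 1^2 = 1 (mod 40).
  bit 4 = 0: square 1^2 = 1 (mod 40).
Final value: 39^8 ≡ 1 (mod 40).

Final answer: 1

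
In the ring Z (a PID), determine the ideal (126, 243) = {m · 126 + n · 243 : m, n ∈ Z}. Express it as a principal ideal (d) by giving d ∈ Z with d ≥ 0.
(126, 243) = (9); d = 9

In the PID Z, (a, b) is generated by gcd(a, b). Compute gcd(243, 126) with the extended Euclidean algorithm, tracking rows (r, s, t) with s·243 + t·126 = r:
  row A: (243, 1, 0)   [1·243 + 0·126 = 243]
  row B: (126, 0, 1)   [0·243 + 1·126 = 126]
  243 = 1·126 + 117   → row C = row A − 1·row B = (117, 1, −1)   [check: 1·243 − 1·126 = 117]
  126 = 1·117 + 9   → row D = row B − 1·row C = (9, −1, 2)   [check: −1·243 + 2·126 = 9]
  117 = 13·9 + 0   → remainder 0, stop. gcd = 9 (last nonzero row D).
So gcd(126, 243) = 9, with Bézout identity −1·243 + 2·126 = 9. Containment (⊇): the Bézout identity exhibits 9 as an element of (126, 243), giving (9) ⊆ (126, 243). Containment (⊆): since 9 | 126 and 9 | 243 (126 = 9·14, 243 = 9·27), every Z-linear combination of 126 and 243 is divisible by 9, so (126, 243) ⊆ (9). Therefore (126, 243) = (9), d = 9.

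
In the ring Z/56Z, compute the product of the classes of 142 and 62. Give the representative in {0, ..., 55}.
12

Reduce the factors first: 142 ≡ 30, 62 ≡ 6 (mod 56), so 142 · 62 ≡ 30 · 6 (mod 56). 30 · 6 = 180. Dividing by 56: 180 = 3·56 + 12. So (142 · 62) mod 56 = 12.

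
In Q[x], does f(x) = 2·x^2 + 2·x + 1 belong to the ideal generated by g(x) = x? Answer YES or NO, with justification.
In Q[x] the ideal (g) consists of all multiples of g, so f ∈ (g) iff g | f, i.e. iff the remainder of f on division by g is 0. Divide f by g (g is monic, so eliminate the leading term of the running remainder at each step):
  leading term 2·x^2: subtract (2·x)·g(x) = 2·x^2, leaving 2·x + 1
  leading term 2·x: subtract (2)·g(x) = 2·x, leaving 1
The remainder r(x) = 1 ≠ 0 (and deg r < deg g), so g ∤ f, i.e. f ∉ (g).

Final answer: NO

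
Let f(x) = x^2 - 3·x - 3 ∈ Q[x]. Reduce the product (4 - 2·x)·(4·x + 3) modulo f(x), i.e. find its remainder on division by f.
First multiply in Q[x] without reducing: a · b = -8·x^2 + 10·x + 12. Now divide by f(x) = x^2 - 3·x - 3, eliminating the leading term at each step:
  leading term -8·x^2: subtract (-8)·f(x) = -8·x^2 + 24·x + 24, leaving -14·x - 12
The degree is now < 2, so this is the remainder. Hence a · b ≡ -14·x - 12 in Q[x]/(f).

Final answer: a · b ≡ -14·x - 12 (mod f(x))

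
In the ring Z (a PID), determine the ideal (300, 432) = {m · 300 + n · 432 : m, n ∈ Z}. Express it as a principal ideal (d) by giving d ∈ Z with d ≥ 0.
(300, 432) = (12); d = 12

In the PID Z, (a, b) is generated by gcd(a, b). Compute gcd(432, 300) with the extended Euclidean algorithm, tracking rows (r, s, t) with s·432 + t·300 = r:
  row A: (432, 1, 0)   [1·432 + 0·300 = 432]
  row B: (300, 0, 1)   [0·432 + 1·300 = 300]
  432 = 1·300 + 132   → row C = row A − 1·row B = (132, 1, −1)   [check: 1·432 − 1·300 = 132]
  300 = 2·132 + 36   → row D = row B − 2·row C = (36, −2, 3)   [check: −2·432 + 3·300 = 36]
  132 = 3·36 + 24   → row E = row C − 3·row D = (24, 7, −10)   [check: 7·432 − 10·300 = 24]
  36 = 1·24 + 12   → row F = row D − 1·row E = (12, −9, 13)   [check: −9·432 + 13·300 = 12]
  24 = 2·12 + 0   → remainder 0, stop. gcd = 12 (last nonzero row F).
So gcd(300, 432) = 12, with Bézout identity −9·432 + 13·300 = 12. Containment (⊇): the Bézout identity exhibits 12 as an element of (300, 432), giving (12) ⊆ (300, 432). Containment (⊆): since 12 | 300 and 12 | 432 (300 = 12·25, 432 = 12·36), every Z-linear combination of 300 and 432 is divisible by 12, so (300, 432) ⊆ (12). Therefore (300, 432) = (12), d = 12.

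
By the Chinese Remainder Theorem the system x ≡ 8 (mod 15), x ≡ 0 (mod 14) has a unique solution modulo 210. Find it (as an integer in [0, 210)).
The moduli 15, 14 are pairwise coprime, so by the CRT there is a unique solution mod 15·14 = 210.
Solve by successive substitution. Start with x ≡ 8 (mod 15).
  Combine with x ≡ 0 (mod 14): write x = 8 + 15·t and require 8 + 15·t ≡ 0 (mod 14), i.e. 15·t ≡ 0 − 8 ≡ 6 (mod 14). Since 15^(−1) ≡ 1 (mod 14) (15 ≡ 1 (mod 14)), t ≡ 1·6 ≡ 6 (mod 14). So x ≡ 8 + 15·6 = 98 (mod 210).
Unique solution in [0, 210): x = 98.

Final answer: x ≡ 98 (mod 210); the representative in [0, 210) is 98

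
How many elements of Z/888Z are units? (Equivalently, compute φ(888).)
An element a ∈ Z/888Z is a unit iff gcd(a, 888) = 1, so the number of units is φ(888). φ is multiplicative, with φ(p^e) = p^e − p^(e−1). Factorise 888 = 2^3 · 3 · 37. Then
  φ(888) = (2^3 − 2^2) · (3 − 1) · (37 − 1) = 4 · 2 · 36 = 288.

Final answer: Z/888Z has φ(888) = 288 units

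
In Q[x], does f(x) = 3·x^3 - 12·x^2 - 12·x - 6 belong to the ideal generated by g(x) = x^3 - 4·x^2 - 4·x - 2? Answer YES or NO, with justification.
YES

In Q[x] the ideal (g) consists of all multiples of g, so f ∈ (g) iff g | f, i.e. iff the remainder of f on division by g is 0. Divide f by g (g is monic, so eliminate the leading term of the running remainder at each step):
  leading term 3·x^3: subtract (3)·g(x) = 3·x^3 - 12·x^2 - 12·x - 6, leaving 0
The remainder is 0, so f(x) = g(x) · h(x) with h(x) = 3. Hence g | f, i.e. f ∈ (g).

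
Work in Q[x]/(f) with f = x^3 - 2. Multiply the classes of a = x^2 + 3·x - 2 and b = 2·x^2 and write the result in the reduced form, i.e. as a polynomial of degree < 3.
a · b ≡ -4·x^2 + 4·x + 12 (mod f(x))

First multiply in Q[x] without reducing: a · b = 2·x^4 + 6·x^3 - 4·x^2. Now divide by f(x) = x^3 - 2, eliminating the leading term at each step:
  leading term 2·x^4: subtract (2·x)·f(x) = 2·x^4 - 4·x, leaving 6·x^3 - 4·x^2 + 4·x
  leading term 6·x^3: subtract (6)·f(x) = 6·x^3 - 12, leaving -4·x^2 + 4·x + 12
The degree is now < 3, so this is the remainder. Hence a · b ≡ -4·x^2 + 4·x + 12 in Q[x]/(f).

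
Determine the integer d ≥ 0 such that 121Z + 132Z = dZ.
(121, 132) = (11); d = 11

In the PID Z, (a, b) is generated by gcd(a, b). Compute gcd(132, 121) with the extended Euclidean algorithm, tracking rows (r, s, t) with s·132 + t·121 = r:
  row A: (132, 1, 0)   [1·132 + 0·121 = 132]
  row B: (121, 0, 1)   [0·132 + 1·121 = 121]
  132 = 1·121 + 11   → row C = row A − 1·row B = (11, 1, −1)   [check: 1·132 − 1·121 = 11]
  121 = 11·11 + 0   → remainder 0, stop. gcd = 11 (last nonzero row C).
So gcd(121, 132) = 11, with Bézout identity 1·132 − 1·121 = 11. Containment (⊇): the Bézout identity exhibits 11 as an element of (121, 132), giving (11) ⊆ (121, 132). Containment (⊆): since 11 | 121 and 11 | 132 (121 = 11·11, 132 = 11·12), every Z-linear combination of 121 and 132 is divisible by 11, so (121, 132) ⊆ (11). Therefore (121, 132) = (11), d = 11.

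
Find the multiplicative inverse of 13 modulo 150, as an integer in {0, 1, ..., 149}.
Apply the extended Euclidean algorithm to (150, 13), tracking rows (r, s, t) with s·150 + t·13 = r. Each division r_prev = q·r_cur + r_new produces the new row as (previous row) − q·(current row):
  row A: (150, 1, 0)   [1·150 + 0·13 = 150]
  row B: (13, 0, 1)   [0·150 + 1·13 = 13]
  150 = 11·13 + 7   → row C = row A − 11·row B = (7, 1, −11)   [check: 1·150 − 11·13 = 7]
  13 = 1·7 + 6   → row D = row B − 1·row C = (6, −1, 12)   [check: −1·150 + 12·13 = 6]
  7 = 1·6 + 1   → row E = row C − 1·row D = (1, 2, −23)   [check: 2·150 − 23·13 = 1]
  6 = 6·1 + 0   → remainder 0, stop. gcd = 1 (last nonzero row E).
The gcd is 1, so 13 is invertible mod 150. The last nonzero row gives 2·150 − 23·13 = 1, so t = −23. So 13^(−1) ≡ −23 ≡ 127 (mod 150). Verify: 13 · 127 = 1651 ≡ 1 (mod 150). ✓

Final answer: 13^(−1) ≡ 127 (mod 150)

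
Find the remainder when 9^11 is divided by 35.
4

Use repeated squaring. Binary(11) = 1011. Walk through the bits of the exponent 11 left-to-right: at each bit after the leading one, square the running value, then multiply by 9 if the bit is 1 (always reducing mod 35):
  bit 1 = 1 (leading): start with 9.
  bit 2 = 0: square 9^2 = 81 ≡ 11 (mod 35).
  bit 3 = 1: square 11^2 = 121 ≡ 16; bit is 1, so multiply 16·9 = 144 ≡ 4 (mod 35).
  bit 4 = 1: square 4^2 = 16; bit is 1, so multiply 16·9 = 144 ≡ 4 (mod 35).
Final value: 9^11 ≡ 4 (mod 35).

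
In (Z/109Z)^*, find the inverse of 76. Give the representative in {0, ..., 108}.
76^(−1) ≡ 33 (mod 109)

Apply the extended Euclidean algorithm to (109, 76), tracking rows (r, s, t) with s·109 + t·76 = r. Each division r_prev = q·r_cur + r_new produces the new row as (previous row) − q·(current row):
  row A: (109, 1, 0)   [1·109 + 0·76 = 109]
  row B: (76, 0, 1)   [0·109 + 1·76 = 76]
  109 = 1·76 + 33   → row C = row A − 1·row B = (33, 1, −1)   [check: 1·109 − 1·76 = 33]
  76 = 2·33 + 10   → row D = row B − 2·row C = (10, −2, 3)   [check: −2·109 + 3·76 = 10]
  33 = 3·10 + 3   → row E = row C − 3·row D = (3, 7, −10)   [check: 7·109 − 10·76 = 3]
  10 = 3·3 + 1   → row F = row D − 3·row E = (1, −23, 33)   [check: −23·109 + 33·76 = 1]
  3 = 3·1 + 0   → remainder 0, stop. gcd = 1 (last nonzero row F).
The gcd is 1, so 76 is invertible mod 109. The last nonzero row gives −23·109 + 33·76 = 1, so t = 33. So 76^(−1) ≡ 33 (mod 109). Verify: 76 · 33 = 2508 ≡ 1 (mod 109). ✓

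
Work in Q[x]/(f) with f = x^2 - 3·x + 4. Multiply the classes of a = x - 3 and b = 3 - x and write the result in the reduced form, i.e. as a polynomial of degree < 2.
a · b ≡ 3·x - 5 (mod f(x))

First multiply in Q[x] without reducing: a · b = -x^2 + 6·x - 9. Now divide by f(x) = x^2 - 3·x + 4, eliminating the leading term at each step:
  leading term -x^2: subtract (-1)·f(x) = -x^2 + 3·x - 4, leaving 3·x - 5
The degree is now < 2, so this is the remainder. Hence a · b ≡ 3·x - 5 in Q[x]/(f).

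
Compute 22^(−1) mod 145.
22^(−1) ≡ 33 (mod 145)

Apply the extended Euclidean algorithm to (145, 22), tracking rows (r, s, t) with s·145 + t·22 = r. Each division r_prev = q·r_cur + r_new produces the new row as (previous row) − q·(current row):
  row A: (145, 1, 0)   [1·145 + 0·22 = 145]
  row B: (22, 0, 1)   [0·145 + 1·22 = 22]
  145 = 6·22 + 13   → row C = row A − 6·row B = (13, 1, −6)   [check: 1·145 − 6·22 = 13]
  22 = 1·13 + 9   → row D = row B − 1·row C = (9, −1, 7)   [check: −1·145 + 7·22 = 9]
  13 = 1·9 + 4   → row E = row C − 1·row D = (4, 2, −13)   [check: 2·145 − 13·22 = 4]
  9 = 2·4 + 1   → row F = row D − 2·row E = (1, −5, 33)   [check: −5·145 + 33·22 = 1]
  4 = 4·1 + 0   → remainder 0, stop. gcd = 1 (last nonzero row F).
The gcd is 1, so 22 is invertible mod 145. The last nonzero row gives −5·145 + 33·22 = 1, so t = 33. So 22^(−1) ≡ 33 (mod 145). Verify: 22 · 33 = 726 ≡ 1 (mod 145). ✓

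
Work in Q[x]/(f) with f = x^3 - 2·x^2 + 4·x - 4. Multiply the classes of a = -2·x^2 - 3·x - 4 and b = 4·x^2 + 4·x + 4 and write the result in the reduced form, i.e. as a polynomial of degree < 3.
First multiply in Q[x] without reducing: a · b = -8·x^4 - 20·x^3 - 36·x^2 - 28·x - 16. Now divide by f(x) = x^3 - 2·x^2 + 4·x - 4, eliminating the leading term at each step:
  leading term -8·x^4: subtract (-8·x)·f(x) = -8·x^4 + 16·x^3 - 32·x^2 + 32·x, leaving -36·x^3 - 4·x^2 - 60·x - 16
  leading term -36·x^3: subtract (-36)·f(x) = -36·x^3 + 72·x^2 - 144·x + 144, leaving -76·x^2 + 84·x - 160
The degree is now < 3, so this is the remainder. Hence a · b ≡ -76·x^2 + 84·x - 160 in Q[x]/(f).

Final answer: a · b ≡ -76·x^2 + 84·x - 160 (mod f(x))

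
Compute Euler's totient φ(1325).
φ(1325) = 1040

φ is multiplicative, with φ(p^e) = p^e − p^(e−1). Factorise 1325 = 5^2 · 53. Then
  φ(1325) = (5^2 − 5^1) · (53 − 1) = 20 · 52 = 1040.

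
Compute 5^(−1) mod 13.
5^(−1) ≡ 8 (mod 13)

Apply the extended Euclidean algorithm to (13, 5), tracking rows (r, s, t) with s·13 + t·5 = r. Each division r_prev = q·r_cur + r_new produces the new row as (previous row) − q·(current row):
  row A: (13, 1, 0)   [1·13 + 0·5 = 13]
  row B: (5, 0, 1)   [0·13 + 1·5 = 5]
  13 = 2·5 + 3   → row C = row A − 2·row B = (3, 1, −2)   [check: 1·13 − 2·5 = 3]
  5 = 1·3 + 2   → row D = row B − 1·row C = (2, −1, 3)   [check: −1·13 + 3·5 = 2]
  3 = 1·2 + 1   → row E = row C − 1·row D = (1, 2, −5)   [check: 2·13 − 5·5 = 1]
  2 = 2·1 + 0   → remainder 0, stop. gcd = 1 (last nonzero row E).
The gcd is 1, so 5 is invertible mod 13. The last nonzero row gives 2·13 − 5·5 = 1, so t = −5. So 5^(−1) ≡ −5 ≡ 8 (mod 13). Verify: 5 · 8 = 40 ≡ 1 (mod 13). ✓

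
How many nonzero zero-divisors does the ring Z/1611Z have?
Z/1611Z has 542 nonzero zero-divisors

In Z/1611Z each nonzero element is either a unit (gcd with 1611 is 1) or a zero-divisor (gcd > 1). The number of units is φ(1611): factorise 1611 = 3^2 · 179, so φ(1611) = (3^2 − 3^1) · (179 − 1) = 6 · 178 = 1068. The nonzero elements number 1611 − 1 = 1610. Hence the nonzero zero-divisors number 1610 − 1068 = 542.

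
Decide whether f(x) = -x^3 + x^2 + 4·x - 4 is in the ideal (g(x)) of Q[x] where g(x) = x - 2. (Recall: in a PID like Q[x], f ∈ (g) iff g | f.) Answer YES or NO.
In Q[x] the ideal (g) consists of all multiples of g, so f ∈ (g) iff g | f, i.e. iff the remainder of f on division by g is 0. Divide f by g (g is monic, so eliminate the leading term of the running remainder at each step):
  leading term -x^3: subtract (-x^2)·g(x) = -x^3 + 2·x^2, leaving -x^2 + 4·x - 4
  leading term -x^2: subtract (-x)·g(x) = -x^2 + 2·x, leaving 2·x - 4
  leading term 2·x: subtract (2)·g(x) = 2·x - 4, leaving 0
The remainder is 0, so f(x) = g(x) · h(x) with h(x) = -x^2 - x + 2. Hence g | f, i.e. f ∈ (g).

Final answer: YES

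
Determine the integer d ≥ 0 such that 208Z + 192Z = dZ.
In the PID Z, (a, b) is generated by gcd(a, b). Compute gcd(208, 192) with the extended Euclidean algorithm, tracking rows (r, s, t) with s·208 + t·192 = r:
  row A: (208, 1, 0)   [1·208 + 0·192 = 208]
  row B: (192, 0, 1)   [0·208 + 1·192 = 192]
  208 = 1·192 + 16   → row C = row A − 1·row B = (16, 1, −1)   [check: 1·208 − 1·192 = 16]
  192 = 12·16 + 0   → remainder 0, stop. gcd = 16 (last nonzero row C).
So gcd(208, 192) = 16, with Bézout identity 1·208 − 1·192 = 16. Containment (⊇): the Bézout identity exhibits 16 as an element of (208, 192), giving (16) ⊆ (208, 192). Containment (⊆): since 16 | 208 and 16 | 192 (208 = 16·13, 192 = 16·12), every Z-linear combination of 208 and 192 is divisible by 16, so (208, 192) ⊆ (16). Therefore (208, 192) = (16), d = 16.

Final answer: (208, 192) = (16); d = 16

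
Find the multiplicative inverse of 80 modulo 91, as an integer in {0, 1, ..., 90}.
Apply the extended Euclidean algorithm to (91, 80), tracking rows (r, s, t) with s·91 + t·80 = r. Each division r_prev = q·r_cur + r_new produces the new row as (previous row) − q·(current row):
  row A: (91, 1, 0)   [1·91 + 0·80 = 91]
  row B: (80, 0, 1)   [0·91 + 1·80 = 80]
  91 = 1·80 + 11   → row C = row A − 1·row B = (11, 1, −1)   [check: 1·91 − 1·80 = 11]
  80 = 7·11 + 3   → row D = row B − 7·row C = (3, −7, 8)   [check: −7·91 + 8·80 = 3]
  11 = 3·3 + 2   → row E = row C − 3·row D = (2, 22, −25)   [check: 22·91 − 25·80 = 2]
  3 = 1·2 + 1   → row F = row D − 1·row E = (1, −29, 33)   [check: −29·91 + 33·80 = 1]
  2 = 2·1 + 0   → remainder 0, stop. gcd = 1 (last nonzero row F).
The gcd is 1, so 80 is invertible mod 91. The last nonzero row gives −29·91 + 33·80 = 1, so t = 33. So 80^(−1) ≡ 33 (mod 91). Verify: 80 · 33 = 2640 ≡ 1 (mod 91). ✓

Final answer: 80^(−1) ≡ 33 (mod 91)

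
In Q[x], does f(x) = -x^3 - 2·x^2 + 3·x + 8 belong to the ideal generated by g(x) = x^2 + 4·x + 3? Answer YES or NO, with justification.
NO

In Q[x] the ideal (g) consists of all multiples of g, so f ∈ (g) iff g | f, i.e. iff the remainder of f on division by g is 0. Divide f by g (g is monic, so eliminate the leading term of the running remainder at each step):
  leading term -x^3: subtract (-x)·g(x) = -x^3 - 4·x^2 - 3·x, leaving 2·x^2 + 6·x + 8
  leading term 2·x^2: subtract (2)·g(x) = 2·x^2 + 8·x + 6, leaving 2 - 2·x
The remainder r(x) = 2 - 2·x ≠ 0 (and deg r < deg g), so g ∤ f, i.e. f ∉ (g).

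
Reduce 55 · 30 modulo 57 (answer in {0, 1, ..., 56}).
Both factors are already reduced mod 57. 55 · 30 = 1650. Dividing by 57: 1650 = 28·57 + 54. So (55 · 30) mod 57 = 54.

Final answer: 54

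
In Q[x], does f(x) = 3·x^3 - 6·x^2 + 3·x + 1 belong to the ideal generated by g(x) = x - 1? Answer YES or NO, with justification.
In Q[x] the ideal (g) consists of all multiples of g, so f ∈ (g) iff g | f, i.e. iff the remainder of f on division by g is 0. Divide f by g (g is monic, so eliminate the leading term of the running remainder at each step):
  leading term 3·x^3: subtract (3·x^2)·g(x) = 3·x^3 - 3·x^2, leaving -3·x^2 + 3·x + 1
  leading term -3·x^2: subtract (-3·x)·g(x) = -3·x^2 + 3·x, leaving 1
The remainder r(x) = 1 ≠ 0 (and deg r < deg g), so g ∤ f, i.e. f ∉ (g).

Final answer: NO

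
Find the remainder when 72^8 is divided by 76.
Use repeated squaring. Binary(8) = 1000. Walk through the bits of the exponent 8 left-to-right: at each bit after the leading one, square the running value, then multiply by 72 if the bit is 1 (always reducing mod 76):
  bit 1 = 1 (leading): start with 72.
  bit 2 = 0: square 72^2 = 5184 ≡ 16 (mod 76).
  bit 3 = 0: square 16^2 = 256 ≡ 28 (mod 76).
  bit 4 = 0: square 28^2 = 784 ≡ 24 (mod 76).
Final value: 72^8 ≡ 24 (mod 76).

Final answer: 24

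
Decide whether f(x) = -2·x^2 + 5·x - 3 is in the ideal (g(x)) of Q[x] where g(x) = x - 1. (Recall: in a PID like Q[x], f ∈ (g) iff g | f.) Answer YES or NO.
YES

In Q[x] the ideal (g) consists of all multiples of g, so f ∈ (g) iff g | f, i.e. iff the remainder of f on division by g is 0. Divide f by g (g is monic, so eliminate the leading term of the running remainder at each step):
  leading term -2·x^2: subtract (-2·x)·g(x) = -2·x^2 + 2·x, leaving 3·x - 3
  leading term 3·x: subtract (3)·g(x) = 3·x - 3, leaving 0
The remainder is 0, so f(x) = g(x) · h(x) with h(x) = 3 - 2·x. Hence g | f, i.e. f ∈ (g).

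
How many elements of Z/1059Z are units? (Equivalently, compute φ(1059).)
Z/1059Z has φ(1059) = 704 units

An element a ∈ Z/1059Z is a unit iff gcd(a, 1059) = 1, so the number of units is φ(1059). φ is multiplicative, with φ(p^e) = p^e − p^(e−1). Factorise 1059 = 3 · 353. Then
  φ(1059) = (3 − 1) · (353 − 1) = 2 · 352 = 704.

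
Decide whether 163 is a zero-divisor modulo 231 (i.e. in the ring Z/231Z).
NO

gcd(163, 231) = 1, so 163 is a unit in Z/231Z (it has a multiplicative inverse). A unit cannot be a zero-divisor: if 163·b ≡ 0 then multiplying both sides by 163^(−1) gives b ≡ 0. So 163 is not a zero-divisor.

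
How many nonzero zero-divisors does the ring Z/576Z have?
In Z/576Z each nonzero element is either a unit (gcd with 576 is 1) or a zero-divisor (gcd > 1). The number of units is φ(576): factorise 576 = 2^6 · 3^2, so φ(576) = (2^6 − 2^5) · (3^2 − 3^1) = 32 · 6 = 192. The nonzero elements number 576 − 1 = 575. Hence the nonzero zero-divisors number 575 − 192 = 383.

Final answer: Z/576Z has 383 nonzero zero-divisors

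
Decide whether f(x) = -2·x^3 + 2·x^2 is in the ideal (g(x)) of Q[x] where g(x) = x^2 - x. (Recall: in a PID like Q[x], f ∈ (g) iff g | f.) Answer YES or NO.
YES

In Q[x] the ideal (g) consists of all multiples of g, so f ∈ (g) iff g | f, i.e. iff the remainder of f on division by g is 0. Divide f by g (g is monic, so eliminate the leading term of the running remainder at each step):
  leading term -2·x^3: subtract (-2·x)·g(x) = -2·x^3 + 2·x^2, leaving 0
The remainder is 0, so f(x) = g(x) · h(x) with h(x) = -2·x. Hence g | f, i.e. f ∈ (g).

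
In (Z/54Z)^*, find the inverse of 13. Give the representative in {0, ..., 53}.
Apply the extended Euclidean algorithm to (54, 13), tracking rows (r, s, t) with s·54 + t·13 = r. Each division r_prev = q·r_cur + r_new produces the new row as (previous row) − q·(current row):
  row A: (54, 1, 0)   [1·54 + 0·13 = 54]
  row B: (13, 0, 1)   [0·54 + 1·13 = 13]
  54 = 4·13 + 2   → row C = row A − 4·row B = (2, 1, −4)   [check: 1·54 − 4·13 = 2]
  13 = 6·2 + 1   → row D = row B − 6·row C = (1, −6, 25)   [check: −6·54 + 25·13 = 1]
  2 = 2·1 + 0   → remainder 0, stop. gcd = 1 (last nonzero row D).
The gcd is 1, so 13 is invertible mod 54. The last nonzero row gives −6·54 + 25·13 = 1, so t = 25. So 13^(−1) ≡ 25 (mod 54). Verify: 13 · 25 = 325 ≡ 1 (mod 54). ✓

Final answer: 13^(−1) ≡ 25 (mod 54)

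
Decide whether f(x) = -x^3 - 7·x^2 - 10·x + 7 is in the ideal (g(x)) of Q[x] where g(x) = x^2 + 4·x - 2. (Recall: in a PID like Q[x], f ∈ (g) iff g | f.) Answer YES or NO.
In Q[x] the ideal (g) consists of all multiples of g, so f ∈ (g) iff g | f, i.e. iff the remainder of f on division by g is 0. Divide f by g (g is monic, so eliminate the leading term of the running remainder at each step):
  leading term -x^3: subtract (-x)·g(x) = -x^3 - 4·x^2 + 2·x, leaving -3·x^2 - 12·x + 7
  leading term -3·x^2: subtract (-3)·g(x) = -3·x^2 - 12·x + 6, leaving 1
The remainder r(x) = 1 ≠ 0 (and deg r < deg g), so g ∤ f, i.e. f ∉ (g).

Final answer: NO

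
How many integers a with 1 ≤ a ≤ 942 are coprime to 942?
The number of a ∈ {1, ..., 942} with gcd(a, 942) = 1 is by definition Euler's totient φ(942). φ is multiplicative, with φ(p^e) = p^e − p^(e−1). Factorise 942 = 2 · 3 · 157. Then
  φ(942) = (2 − 1) · (3 − 1) · (157 − 1) = 1 · 2 · 156 = 312.
So there are 312 such integers.

Final answer: 312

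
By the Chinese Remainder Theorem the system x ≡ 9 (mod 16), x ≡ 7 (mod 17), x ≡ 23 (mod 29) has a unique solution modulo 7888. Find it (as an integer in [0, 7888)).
x ≡ 313 (mod 7888); the representative in [0, 7888) is 313

The moduli 16, 17, 29 are pairwise coprime, so by the CRT there is a unique solution mod 16·17·29 = 7888.
Solve by successive substitution. Start with x ≡ 9 (mod 16).
  Combine with x ≡ 7 (mod 17): write x = 9 + 16·t and require 9 + 16·t ≡ 7 (mod 17), i.e. 16·t ≡ 7 − 9 ≡ 15 (mod 17). Since 16^(−1) ≡ 16 (mod 17), t ≡ 16·15 ≡ 2 (mod 17). So x ≡ 9 + 16·2 = 41 (mod 272).
  Combine with x ≡ 23 (mod 29): write x = 41 + 272·t and require 41 + 272·t ≡ 23 (mod 29), i.e. 272·t ≡ 23 − 41 ≡ 11 (mod 29). Since 272^(−1) ≡ 8 (mod 29) (272 ≡ 11 (mod 29)), t ≡ 8·11 ≡ 1 (mod 29). So x ≡ 41 + 272·1 = 313 (mod 7888).
Unique solution in [0, 7888): x = 313.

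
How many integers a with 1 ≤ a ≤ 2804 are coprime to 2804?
1400

The number of a ∈ {1, ..., 2804} with gcd(a, 2804) = 1 is by definition Euler's totient φ(2804). φ is multiplicative, with φ(p^e) = p^e − p^(e−1). Factorise 2804 = 2^2 · 701. Then
  φ(2804) = (2^2 − 2^1) · (701 − 1) = 2 · 700 = 1400.
So there are 1400 such integers.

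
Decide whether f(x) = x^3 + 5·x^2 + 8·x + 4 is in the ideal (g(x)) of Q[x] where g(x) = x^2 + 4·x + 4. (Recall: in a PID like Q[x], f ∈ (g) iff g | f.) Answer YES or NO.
In Q[x] the ideal (g) consists of all multiples of g, so f ∈ (g) iff g | f, i.e. iff the remainder of f on division by g is 0. Divide f by g (g is monic, so eliminate the leading term of the running remainder at each step):
  leading term x^3: subtract (x)·g(x) = x^3 + 4·x^2 + 4·x, leaving x^2 + 4·x + 4
  leading term x^2: subtract (1)·g(x) = x^2 + 4·x + 4, leaving 0
The remainder is 0, so f(x) = g(x) · h(x) with h(x) = x + 1. Hence g | f, i.e. f ∈ (g).

Final answer: YES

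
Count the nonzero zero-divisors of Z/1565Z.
In Z/1565Z each nonzero element is either a unit (gcd with 1565 is 1) or a zero-divisor (gcd > 1). The number of units is φ(1565): factorise 1565 = 5 · 313, so φ(1565) = (5 − 1) · (313 − 1) = 4 · 312 = 1248. The nonzero elements number 1565 − 1 = 1564. Hence the nonzero zero-divisors number 1564 − 1248 = 316.

Final answer: Z/1565Z has 316 nonzero zero-divisors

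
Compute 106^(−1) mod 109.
106^(−1) ≡ 36 (mod 109)

Apply the extended Euclidean algorithm to (109, 106), tracking rows (r, s, t) with s·109 + t·106 = r. Each division r_prev = q·r_cur + r_new produces the new row as (previous row) − q·(current row):
  row A: (109, 1, 0)   [1·109 + 0·106 = 109]
  row B: (106, 0, 1)   [0·109 + 1·106 = 106]
  109 = 1·106 + 3   → row C = row A − 1·row B = (3, 1, −1)   [check: 1·109 − 1·106 = 3]
  106 = 35·3 + 1   → row D = row B − 35·row C = (1, −35, 36)   [check: −35·109 + 36·106 = 1]
  3 = 3·1 + 0   → remainder 0, stop. gcd = 1 (last nonzero row D).
The gcd is 1, so 106 is invertible mod 109. The last nonzero row gives −35·109 + 36·106 = 1, so t = 36. So 106^(−1) ≡ 36 (mod 109). Verify: 106 · 36 = 3816 ≡ 1 (mod 109). ✓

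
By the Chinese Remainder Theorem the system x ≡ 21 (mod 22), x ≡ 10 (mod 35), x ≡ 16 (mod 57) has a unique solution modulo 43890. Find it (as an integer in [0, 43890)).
x ≡ 31195 (mod 43890); the representative in [0, 43890) is 31195

The moduli 22, 35, 57 are pairwise coprime, so by the CRT there is a unique solution mod 22·35·57 = 43890.
Solve by successive substitution. Start with x ≡ 21 (mod 22).
  Combine with x ≡ 10 (mod 35): write x = 21 + 22·t and require 21 + 22·t ≡ 10 (mod 35), i.e. 22·t ≡ 10 − 21 ≡ 24 (mod 35). Since 22^(−1) ≡ 8 (mod 35), t ≡ 8·24 ≡ 17 (mod 35). So x ≡ 21 + 22·17 = 395 (mod 770).
  Combine with x ≡ 16 (mod 57): write x = 395 + 770·t and require 395 + 770·t ≡ 16 (mod 57), i.e. 770·t ≡ 16 − 395 ≡ 20 (mod 57). Since 770^(−1) ≡ 2 (mod 57) (770 ≡ 29 (mod 57)), t ≡ 2·20 ≡ 40 (mod 57). So x ≡ 395 + 770·40 = 31195 (mod 43890).
Unique solution in [0, 43890): x = 31195.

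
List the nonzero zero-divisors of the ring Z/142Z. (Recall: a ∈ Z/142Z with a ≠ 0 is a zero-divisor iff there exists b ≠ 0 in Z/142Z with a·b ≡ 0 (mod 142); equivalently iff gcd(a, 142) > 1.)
An element a ∈ Z/142Z (with a ≠ 0) is a zero-divisor iff gcd(a, 142) > 1 (because a is a unit precisely when gcd(a, n) = 1, and in Z/nZ every nonzero, non-unit element is a zero-divisor). Scan a = 1, ..., 141 and keep those with gcd(a, 142) > 1:
  gcd(2, 142) = 2, gcd(4, 142) = 2, gcd(6, 142) = 2, gcd(8, 142) = 2, gcd(10, 142) = 2, gcd(12, 142) = 2, gcd(14, 142) = 2, gcd(16, 142) = 2, gcd(18, 142) = 2, gcd(20, 142) = 2, gcd(22, 142) = 2, gcd(24, 142) = 2, gcd(26, 142) = 2, gcd(28, 142) = 2, gcd(30, 142) = 2, gcd(32, 142) = 2, gcd(34, 142) = 2, gcd(36, 142) = 2, gcd(38, 142) = 2, gcd(40, 142) = 2, gcd(42, 142) = 2, gcd(44, 142) = 2, gcd(46, 142) = 2, gcd(48, 142) = 2, gcd(50, 142) = 2, gcd(52, 142) = 2, gcd(54, 142) = 2, gcd(56, 142) = 2, gcd(58, 142) = 2, gcd(60, 142) = 2, gcd(62, 142) = 2, gcd(64, 142) = 2, gcd(66, 142) = 2, gcd(68, 142) = 2, gcd(70, 142) = 2, gcd(71, 142) = 71, gcd(72, 142) = 2, gcd(74, 142) = 2, gcd(76, 142) = 2, gcd(78, 142) = 2, gcd(80, 142) = 2, gcd(82, 142) = 2, gcd(84, 142) = 2, gcd(86, 142) = 2, gcd(88, 142) = 2, gcd(90, 142) = 2, gcd(92, 142) = 2, gcd(94, 142) = 2, gcd(96, 142) = 2, gcd(98, 142) = 2, gcd(100, 142) = 2, gcd(102, 142) = 2, gcd(104, 142) = 2, gcd(106, 142) = 2, gcd(108, 142) = 2, gcd(110, 142) = 2, gcd(112, 142) = 2, gcd(114, 142) = 2, gcd(116, 142) = 2, gcd(118, 142) = 2, gcd(120, 142) = 2, gcd(122, 142) = 2, gcd(124, 142) = 2, gcd(126, 142) = 2, gcd(128, 142) = 2, gcd(130, 142) = 2, gcd(132, 142) = 2, gcd(134, 142) = 2, gcd(136, 142) = 2, gcd(138, 142) = 2, gcd(140, 142) = 2.
All other a ∈ {1, ..., 141} have gcd(a, 142) = 1 and are units. So the nonzero zero-divisors are exactly the 71 values of a appearing in this scan.

Final answer: nonzero zero-divisors of Z/142Z = {2, 4, 6, 8, 10, 12, 14, 16, 18, 20, 22, 24, 26, 28, 30, 32, 34, 36, 38, 40, 42, 44, 46, 48, 50, 52, 54, 56, 58, 60, 62, 64, 66, 68, 70, 71, 72, 74, 76, 78, 80, 82, 84, 86, 88, 90, 92, 94, 96, 98, 100, 102, 104, 106, 108, 110, 112, 114, 116, 118, 120, 122, 124, 126, 128, 130, 132, 134, 136, 138, 140}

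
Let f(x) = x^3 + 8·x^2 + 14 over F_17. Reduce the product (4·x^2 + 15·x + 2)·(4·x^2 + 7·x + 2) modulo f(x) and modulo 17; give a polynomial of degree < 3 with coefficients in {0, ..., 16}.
a · b ≡ 16·x^2 + 7·x + 3 (mod f(x))

Multiply as integer polynomials: a · b = 16·x^4 + 88·x^3 + 121·x^2 + 44·x + 4. Reducing coefficients mod 17: a · b ≡ 16·x^4 + 3·x^3 + 2·x^2 + 10·x + 4. Now divide by f(x) = x^3 + 8·x^2 + 14 in F_17[x], eliminating the leading term at each step:
  leading term 16·x^4: subtract (16·x)·f(x) = 16·x^4 + 9·x^3 + 3·x, leaving 11·x^3 + 2·x^2 + 7·x + 4 (coefficients mod 17)
  leading term 11·x^3: subtract (11)·f(x) = 11·x^3 + 3·x^2 + 1, leaving 16·x^2 + 7·x + 3 (coefficients mod 17)
The degree is now < 3, so this is the remainder. Hence a · b ≡ 16·x^2 + 7·x + 3 in F_17[x]/(f).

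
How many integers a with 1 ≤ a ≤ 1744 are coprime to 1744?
864

The number of a ∈ {1, ..., 1744} with gcd(a, 1744) = 1 is by definition Euler's totient φ(1744). φ is multiplicative, with φ(p^e) = p^e − p^(e−1). Factorise 1744 = 2^4 · 109. Then
  φ(1744) = (2^4 − 2^3) · (109 − 1) = 8 · 108 = 864.
So there are 864 such integers.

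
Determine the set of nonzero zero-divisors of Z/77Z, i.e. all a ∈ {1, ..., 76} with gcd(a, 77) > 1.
An element a ∈ Z/77Z (with a ≠ 0) is a zero-divisor iff gcd(a, 77) > 1 (because a is a unit precisely when gcd(a, n) = 1, and in Z/nZ every nonzero, non-unit element is a zero-divisor). Scan a = 1, ..., 76 and keep those with gcd(a, 77) > 1:
  gcd(7, 77) = 7, gcd(11, 77) = 11, gcd(14, 77) = 7, gcd(21, 77) = 7, gcd(22, 77) = 11, gcd(28, 77) = 7, gcd(33, 77) = 11, gcd(35, 77) = 7, gcd(42, 77) = 7, gcd(44, 77) = 11, gcd(49, 77) = 7, gcd(55, 77) = 11, gcd(56, 77) = 7, gcd(63, 77) = 7, gcd(66, 77) = 11, gcd(70, 77) = 7.
All other a ∈ {1, ..., 76} have gcd(a, 77) = 1 and are units. So the nonzero zero-divisors are exactly the 16 values of a appearing in this scan.

Final answer: nonzero zero-divisors of Z/77Z = {7, 11, 14, 21, 22, 28, 33, 35, 42, 44, 49, 55, 56, 63, 66, 70}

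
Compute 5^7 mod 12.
Use repeated squaring. Binary(7) = 111. Walk through the bits of the exponent 7 left-to-right: at each bit after the leading one, square the running value, then multiply by 5 if the bit is 1 (always reducing mod 12):
  bit 1 = 1 (leading): start with 5.
  bit 2 = 1: square 5^2 = 25 ≡ 1; bit is 1, so multiply 1·5 = 5 (mod 12).
  bit 3 = 1: square 5^2 = 25 ≡ 1; bit is 1, so multiply 1·5 = 5 (mod 12).
Final value: 5^7 ≡ 5 (mod 12).

Final answer: 5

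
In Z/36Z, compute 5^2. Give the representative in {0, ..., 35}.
25

Use repeated squaring. Binary(2) = 10. Walk through the bits of the exponent 2 left-to-right: at each bit after the leading one, square the running value, then multiply by 5 if the bit is 1 (always reducing mod 36):
  bit 1 = 1 (leading): start with 5.
  bit 2 = 0: square 5^2 = 25 (mod 36).
Final value: 5^2 ≡ 25 (mod 36).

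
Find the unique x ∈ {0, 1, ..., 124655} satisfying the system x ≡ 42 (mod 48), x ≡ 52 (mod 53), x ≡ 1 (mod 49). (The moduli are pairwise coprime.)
x ≡ 58458 (mod 124656); the representative in [0, 124656) is 58458

The moduli 48, 53, 49 are pairwise coprime, so by the CRT there is a unique solution mod 48·53·49 = 124656.
Solve by successive substitution. Start with x ≡ 42 (mod 48).
  Combine with x ≡ 52 (mod 53): write x = 42 + 48·t and require 42 + 48·t ≡ 52 (mod 53), i.e. 48·t ≡ 52 − 42 ≡ 10 (mod 53). Since 48^(−1) ≡ 21 (mod 53), t ≡ 21·10 ≡ 51 (mod 53). So x ≡ 42 + 48·51 = 2490 (mod 2544).
  Combine with x ≡ 1 (mod 49): write x = 2490 + 2544·t and require 2490 + 2544·t ≡ 1 (mod 49), i.e. 2544·t ≡ 1 − 2490 ≡ 10 (mod 49). Since 2544^(−1) ≡ 12 (mod 49) (2544 ≡ 45 (mod 49)), t ≡ 12·10 ≡ 22 (mod 49). So x ≡ 2490 + 2544·22 = 58458 (mod 124656).
Unique solution in [0, 124656): x = 58458.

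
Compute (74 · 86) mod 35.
Reduce the factors first: 74 ≡ 4, 86 ≡ 16 (mod 35), so 74 · 86 ≡ 4 · 16 (mod 35). 4 · 16 = 64. Dividing by 35: 64 = 1·35 + 29. So (74 · 86) mod 35 = 29.

Final answer: 29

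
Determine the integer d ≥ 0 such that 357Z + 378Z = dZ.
(357, 378) = (21); d = 21

In the PID Z, (a, b) is generated by gcd(a, b). Compute gcd(378, 357) with the extended Euclidean algorithm, tracking rows (r, s, t) with s·378 + t·357 = r:
  row A: (378, 1, 0)   [1·378 + 0·357 = 378]
  row B: (357, 0, 1)   [0·378 + 1·357 = 357]
  378 = 1·357 + 21   → row C = row A − 1·row B = (21, 1, −1)   [check: 1·378 − 1·357 = 21]
  357 = 17·21 + 0   → remainder 0, stop. gcd = 21 (last nonzero row C).
So gcd(357, 378) = 21, with Bézout identity 1·378 − 1·357 = 21. Containment (⊇): the Bézout identity exhibits 21 as an element of (357, 378), giving (21) ⊆ (357, 378). Containment (⊆): since 21 | 357 and 21 | 378 (357 = 21·17, 378 = 21·18), every Z-linear combination of 357 and 378 is divisible by 21, so (357, 378) ⊆ (21). Therefore (357, 378) = (21), d = 21.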